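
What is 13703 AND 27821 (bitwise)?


0b11010110000111 & 0b110110010101101 = 0b10010010000101 = 9349

9349


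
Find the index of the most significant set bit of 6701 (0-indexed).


0b1101000101101. Highest set bit at position 12

12


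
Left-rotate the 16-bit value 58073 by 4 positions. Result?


Rotate 0b1110001011011001 left by 4 (16-bit) = 0b10110110011110 = 11678

11678


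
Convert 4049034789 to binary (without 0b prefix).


4049034789 = 11110001010101110101111000100101 in binary

11110001010101110101111000100101


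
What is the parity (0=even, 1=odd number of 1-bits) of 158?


0b10011110 has 5 ones => parity 1

1


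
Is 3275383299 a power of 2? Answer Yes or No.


0b11000011001110100110001000000011. Multiple bits set => No

No


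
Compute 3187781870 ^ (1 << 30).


3187781870 ^ (1 << 30) = 3187781870 ^ 1073741824 = 4261523694

4261523694


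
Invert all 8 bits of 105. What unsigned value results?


105 ^ 255 = 150

150


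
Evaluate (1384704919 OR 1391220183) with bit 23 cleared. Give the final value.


Step 1: 1384704919 | 1391220183 = 1391263703
Step 2: 1391263703 & ~(1 << 23) = 1382875095

1382875095


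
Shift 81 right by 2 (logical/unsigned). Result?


0b1010001 >> 2 = 0b10100 = 20

20


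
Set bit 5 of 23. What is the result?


23 | (1 << 5) = 23 | 32 = 55

55


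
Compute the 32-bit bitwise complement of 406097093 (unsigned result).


~0b11000001101001000110011000101 = 0b11100111110010110111001100111010 = 3888870202 (32-bit unsigned)

3888870202


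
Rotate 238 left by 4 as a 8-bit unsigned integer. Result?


Rotate 0b11101110 left by 4 (8-bit) = 0b11101110 = 238

238


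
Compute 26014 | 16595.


0b110010110011110 | 0b100000011010011 = 0b110010111011111 = 26079

26079


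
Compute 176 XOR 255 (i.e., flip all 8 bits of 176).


176 ^ 255 = 79

79


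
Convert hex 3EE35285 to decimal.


3EE35285 hex = 1055085189 decimal

1055085189


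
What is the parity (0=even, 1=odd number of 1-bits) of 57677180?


0b11011100000001010101111100 has 13 ones => parity 1

1


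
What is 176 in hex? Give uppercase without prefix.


176 = B0 hex

B0


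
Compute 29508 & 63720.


0b111001101000100 & 0b1111100011101000 = 0b111000001000000 = 28736

28736


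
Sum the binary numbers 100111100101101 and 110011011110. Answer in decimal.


100111100101101 + 110011011110 = 101110000001011 = 23563

23563


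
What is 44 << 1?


0b101100 << 1 = 0b1011000 = 88

88


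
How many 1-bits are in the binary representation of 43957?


0b1010101110110101 has 10 set bits

10


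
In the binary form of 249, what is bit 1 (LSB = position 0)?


0b11111001, position 1 = 0

0


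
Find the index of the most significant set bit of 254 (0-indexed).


0b11111110. Highest set bit at position 7

7


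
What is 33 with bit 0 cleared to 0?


33 & ~(1 << 0) = 32

32


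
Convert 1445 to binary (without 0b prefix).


1445 = 10110100101 in binary

10110100101


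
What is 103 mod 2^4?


103 & 15 = 7

7


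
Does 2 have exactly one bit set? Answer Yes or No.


0b10. Only one bit set => Yes

Yes


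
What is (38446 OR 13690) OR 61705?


Step 1: 38446 | 13690 = 46974
Step 2: 46974 | 61705 = 63359

63359


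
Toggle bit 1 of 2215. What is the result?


2215 ^ (1 << 1) = 2215 ^ 2 = 2213

2213


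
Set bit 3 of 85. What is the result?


85 | (1 << 3) = 85 | 8 = 93

93


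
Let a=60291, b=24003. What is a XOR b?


60291 ^ 24003 = 46656

46656


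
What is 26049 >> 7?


0b110010111000001 >> 7 = 0b11001011 = 203

203


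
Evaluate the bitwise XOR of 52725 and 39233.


0b1100110111110101 ^ 0b1001100101000001 = 0b101010010110100 = 21684

21684


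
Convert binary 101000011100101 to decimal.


101000011100101 in decimal = 20709

20709


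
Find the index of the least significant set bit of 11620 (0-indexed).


0b10110101100100. Lowest set bit at position 2

2


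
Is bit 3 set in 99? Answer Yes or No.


0b1100011, bit 3 = 0. No

No


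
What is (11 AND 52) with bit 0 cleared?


Step 1: 11 & 52 = 0
Step 2: 0 & ~(1 << 0) = 0

0


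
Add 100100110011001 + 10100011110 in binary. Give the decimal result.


100100110011001 + 10100011110 = 100111010110111 = 20151

20151


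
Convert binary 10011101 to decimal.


10011101 in decimal = 157

157


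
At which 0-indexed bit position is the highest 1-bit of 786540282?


0b101110111000011010011011111010. Highest set bit at position 29

29


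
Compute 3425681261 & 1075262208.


0b11001100001011111011111101101101 & 0b1000000000101110011001100000000 = 0b1000000000001110011001100000000 = 1074213632

1074213632


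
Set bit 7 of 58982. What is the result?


58982 | (1 << 7) = 58982 | 128 = 59110

59110


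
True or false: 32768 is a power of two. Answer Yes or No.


0b1000000000000000. Only one bit set => Yes

Yes


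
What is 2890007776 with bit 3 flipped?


2890007776 ^ (1 << 3) = 2890007776 ^ 8 = 2890007784

2890007784


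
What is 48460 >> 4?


0b1011110101001100 >> 4 = 0b101111010100 = 3028

3028


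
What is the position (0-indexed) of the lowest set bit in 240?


0b11110000. Lowest set bit at position 4

4


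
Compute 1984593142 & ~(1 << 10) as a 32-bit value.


1984593142 & ~(1 << 10) = 1984592118

1984592118


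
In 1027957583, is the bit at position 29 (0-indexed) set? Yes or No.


0b111101010001010110001101001111, bit 29 = 1. Yes

Yes


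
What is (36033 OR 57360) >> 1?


Step 1: 36033 | 57360 = 60625
Step 2: 60625 >> 1 = 30312

30312


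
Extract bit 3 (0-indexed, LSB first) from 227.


0b11100011, position 3 = 0

0


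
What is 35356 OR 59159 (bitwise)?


0b1000101000011100 | 0b1110011100010111 = 0b1110111100011111 = 61215

61215


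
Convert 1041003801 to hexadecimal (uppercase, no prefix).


1041003801 = 3E0C7519 hex

3E0C7519


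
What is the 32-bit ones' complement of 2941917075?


2941917075 ^ 4294967295 = 1353050220

1353050220


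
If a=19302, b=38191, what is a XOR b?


19302 ^ 38191 = 56905

56905


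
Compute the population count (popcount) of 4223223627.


0b11111011101110010100011101001011 has 20 set bits

20


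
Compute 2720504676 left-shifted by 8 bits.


0b10100010001001111001101101100100 << 8 = 0b1010001000100111100110110110010000000000 = 696449197056

696449197056


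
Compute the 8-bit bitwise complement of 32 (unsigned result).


~0b100000 = 0b11011111 = 223 (8-bit unsigned)

223


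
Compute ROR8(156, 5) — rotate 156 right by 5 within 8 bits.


Rotate 0b10011100 right by 5 (8-bit) = 0b11100100 = 228

228


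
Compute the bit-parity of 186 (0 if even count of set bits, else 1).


0b10111010 has 5 ones => parity 1

1


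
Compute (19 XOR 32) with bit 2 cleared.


Step 1: 19 ^ 32 = 51
Step 2: 51 & ~(1 << 2) = 51

51


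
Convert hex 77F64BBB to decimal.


77F64BBB hex = 2012629947 decimal

2012629947


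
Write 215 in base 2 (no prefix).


215 = 11010111 in binary

11010111


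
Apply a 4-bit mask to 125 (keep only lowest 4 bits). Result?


125 & 15 = 13

13


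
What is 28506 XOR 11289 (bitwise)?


0b110111101011010 ^ 0b10110000011001 = 0b100001101000011 = 17219

17219


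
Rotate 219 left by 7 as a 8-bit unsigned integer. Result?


Rotate 0b11011011 left by 7 (8-bit) = 0b11101101 = 237

237


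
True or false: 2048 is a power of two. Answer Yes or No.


0b100000000000. Only one bit set => Yes

Yes


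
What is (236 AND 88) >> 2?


Step 1: 236 & 88 = 72
Step 2: 72 >> 2 = 18

18


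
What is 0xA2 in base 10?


A2 hex = 162 decimal

162


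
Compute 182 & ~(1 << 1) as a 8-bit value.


182 & ~(1 << 1) = 180

180


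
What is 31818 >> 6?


0b111110001001010 >> 6 = 0b111110001 = 497

497


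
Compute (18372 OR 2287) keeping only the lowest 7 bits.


Step 1: 18372 | 2287 = 20463
Step 2: 20463 & 127 = 111

111


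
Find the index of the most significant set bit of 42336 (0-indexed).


0b1010010101100000. Highest set bit at position 15

15


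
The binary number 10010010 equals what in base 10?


10010010 in decimal = 146

146


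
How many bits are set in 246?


0b11110110 has 6 set bits

6


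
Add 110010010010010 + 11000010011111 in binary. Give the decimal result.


110010010010010 + 11000010011111 = 1001010100110001 = 38193

38193


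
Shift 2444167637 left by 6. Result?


0b10010001101011110000100111010101 << 6 = 0b10010001101011110000100111010101000000 = 156426728768

156426728768


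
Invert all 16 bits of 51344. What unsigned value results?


51344 ^ 65535 = 14191

14191


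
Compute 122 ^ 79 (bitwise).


0b1111010 ^ 0b1001111 = 0b110101 = 53

53


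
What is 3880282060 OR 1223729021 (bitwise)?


0b11100111010010000110011111001100 | 0b1001000111100001001111101111101 = 0b11101111111110001111111111111101 = 4026073085

4026073085


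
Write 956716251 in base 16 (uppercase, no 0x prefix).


956716251 = 390654DB hex

390654DB


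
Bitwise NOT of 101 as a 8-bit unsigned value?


~0b1100101 = 0b10011010 = 154 (8-bit unsigned)

154


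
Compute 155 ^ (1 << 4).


155 ^ (1 << 4) = 155 ^ 16 = 139

139


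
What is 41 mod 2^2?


41 & 3 = 1

1


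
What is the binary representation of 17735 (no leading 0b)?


17735 = 100010101000111 in binary

100010101000111


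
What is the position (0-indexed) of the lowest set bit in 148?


0b10010100. Lowest set bit at position 2

2


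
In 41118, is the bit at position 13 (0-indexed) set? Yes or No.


0b1010000010011110, bit 13 = 1. Yes

Yes


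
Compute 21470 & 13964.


0b101001111011110 & 0b11011010001100 = 0b1001010001100 = 4748

4748


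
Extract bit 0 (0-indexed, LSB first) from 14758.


0b11100110100110, position 0 = 0

0


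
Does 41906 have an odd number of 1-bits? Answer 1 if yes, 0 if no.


0b1010001110110010 has 8 ones => parity 0

0


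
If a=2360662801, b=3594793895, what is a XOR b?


2360662801 ^ 3594793895 = 1525737654

1525737654


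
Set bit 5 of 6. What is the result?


6 | (1 << 5) = 6 | 32 = 38

38


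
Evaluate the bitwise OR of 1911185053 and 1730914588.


0b1110001111010100101111010011101 | 0b1100111001010111010100100011100 = 0b1110111111010111111111110011101 = 2011955101

2011955101


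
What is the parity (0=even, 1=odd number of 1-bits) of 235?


0b11101011 has 6 ones => parity 0

0


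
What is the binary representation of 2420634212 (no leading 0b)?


2420634212 = 10010000010001111111001001100100 in binary

10010000010001111111001001100100


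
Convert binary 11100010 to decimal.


11100010 in decimal = 226

226


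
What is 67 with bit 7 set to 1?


67 | (1 << 7) = 67 | 128 = 195

195


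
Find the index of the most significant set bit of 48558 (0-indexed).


0b1011110110101110. Highest set bit at position 15

15


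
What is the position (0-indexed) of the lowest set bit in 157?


0b10011101. Lowest set bit at position 0

0


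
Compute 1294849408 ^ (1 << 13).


1294849408 ^ (1 << 13) = 1294849408 ^ 8192 = 1294857600

1294857600


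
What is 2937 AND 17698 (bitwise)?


0b101101111001 & 0b100010100100010 = 0b100100000 = 288

288


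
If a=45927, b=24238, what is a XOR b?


45927 ^ 24238 = 60873

60873


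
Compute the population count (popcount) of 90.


0b1011010 has 4 set bits

4


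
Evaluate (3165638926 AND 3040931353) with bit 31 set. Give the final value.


Step 1: 3165638926 & 3040931353 = 3019948040
Step 2: 3019948040 | (1 << 31) = 3019948040 | 2147483648 = 3019948040

3019948040


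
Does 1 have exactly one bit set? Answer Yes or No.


0b1. Only one bit set => Yes

Yes


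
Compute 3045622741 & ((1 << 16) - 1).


3045622741 & 65535 = 33749

33749


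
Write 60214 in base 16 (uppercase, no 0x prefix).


60214 = EB36 hex

EB36


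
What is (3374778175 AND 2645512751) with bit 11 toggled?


Step 1: 3374778175 & 2645512751 = 2301035055
Step 2: 2301035055 ^ (1 << 11) = 2301035055 ^ 2048 = 2301037103

2301037103


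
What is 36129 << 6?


0b1000110100100001 << 6 = 0b1000110100100001000000 = 2312256

2312256


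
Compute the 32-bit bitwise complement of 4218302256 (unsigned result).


~0b11111011011011100010111100110000 = 0b100100100011101000011001111 = 76665039 (32-bit unsigned)

76665039


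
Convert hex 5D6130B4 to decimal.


5D6130B4 hex = 1566650548 decimal

1566650548


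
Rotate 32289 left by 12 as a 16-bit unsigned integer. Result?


Rotate 0b111111000100001 left by 12 (16-bit) = 0b1011111100010 = 6114

6114


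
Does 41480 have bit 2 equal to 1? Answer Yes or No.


0b1010001000001000, bit 2 = 0. No

No


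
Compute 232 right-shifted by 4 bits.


0b11101000 >> 4 = 0b1110 = 14

14


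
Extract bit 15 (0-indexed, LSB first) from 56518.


0b1101110011000110, position 15 = 1

1


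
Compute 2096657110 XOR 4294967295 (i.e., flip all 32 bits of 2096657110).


2096657110 ^ 4294967295 = 2198310185

2198310185


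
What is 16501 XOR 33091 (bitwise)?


0b100000001110101 ^ 0b1000000101000011 = 0b1100000100110110 = 49462

49462


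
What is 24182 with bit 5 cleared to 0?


24182 & ~(1 << 5) = 24150

24150


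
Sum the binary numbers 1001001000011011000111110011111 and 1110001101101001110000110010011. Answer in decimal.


1001001000011011000111110011111 + 1110001101101001110000110010011 = 10111010110000100111000100110010 = 3133305138

3133305138


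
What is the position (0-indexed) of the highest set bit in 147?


0b10010011. Highest set bit at position 7

7


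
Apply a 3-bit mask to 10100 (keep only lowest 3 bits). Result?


10100 & 7 = 4

4


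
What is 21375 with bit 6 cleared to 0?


21375 & ~(1 << 6) = 21311

21311


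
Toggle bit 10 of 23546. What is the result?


23546 ^ (1 << 10) = 23546 ^ 1024 = 24570

24570


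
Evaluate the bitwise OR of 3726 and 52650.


0b111010001110 | 0b1100110110101010 = 0b1100111110101110 = 53166

53166


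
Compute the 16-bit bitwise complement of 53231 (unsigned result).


~0b1100111111101111 = 0b11000000010000 = 12304 (16-bit unsigned)

12304


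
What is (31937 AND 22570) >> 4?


Step 1: 31937 & 22570 = 22528
Step 2: 22528 >> 4 = 1408

1408


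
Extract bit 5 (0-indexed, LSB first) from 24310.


0b101111011110110, position 5 = 1

1


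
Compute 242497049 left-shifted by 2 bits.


0b1110011101000011011000011001 << 2 = 0b111001110100001101100001100100 = 969988196

969988196


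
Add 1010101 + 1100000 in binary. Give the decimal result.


1010101 + 1100000 = 10110101 = 181

181


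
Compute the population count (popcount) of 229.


0b11100101 has 5 set bits

5


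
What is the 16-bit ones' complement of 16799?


16799 ^ 65535 = 48736

48736


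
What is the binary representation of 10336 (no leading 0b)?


10336 = 10100001100000 in binary

10100001100000


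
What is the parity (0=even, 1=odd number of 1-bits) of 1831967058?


0b1101101001100011001100101010010 has 15 ones => parity 1

1


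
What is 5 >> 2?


0b101 >> 2 = 0b1 = 1

1


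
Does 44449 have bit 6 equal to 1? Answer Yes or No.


0b1010110110100001, bit 6 = 0. No

No


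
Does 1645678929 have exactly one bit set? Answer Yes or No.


0b1100010000101110001000101010001. Multiple bits set => No

No


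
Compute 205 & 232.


0b11001101 & 0b11101000 = 0b11001000 = 200

200


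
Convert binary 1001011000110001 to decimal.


1001011000110001 in decimal = 38449

38449


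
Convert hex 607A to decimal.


607A hex = 24698 decimal

24698


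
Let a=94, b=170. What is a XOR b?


94 ^ 170 = 244

244


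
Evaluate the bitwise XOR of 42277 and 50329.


0b1010010100100101 ^ 0b1100010010011001 = 0b110000110111100 = 25020

25020


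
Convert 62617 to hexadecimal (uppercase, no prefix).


62617 = F499 hex

F499


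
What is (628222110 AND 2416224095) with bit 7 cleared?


Step 1: 628222110 & 2416224095 = 40990
Step 2: 40990 & ~(1 << 7) = 40990

40990


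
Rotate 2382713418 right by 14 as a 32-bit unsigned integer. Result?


Rotate 0b10001110000001010101001001001010 right by 14 (32-bit) = 0b1001001001010100011100000010101 = 1227503637

1227503637


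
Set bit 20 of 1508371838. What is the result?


1508371838 | (1 << 20) = 1508371838 | 1048576 = 1509420414

1509420414


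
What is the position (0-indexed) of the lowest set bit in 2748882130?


0b10100011110110001001110011010010. Lowest set bit at position 1

1


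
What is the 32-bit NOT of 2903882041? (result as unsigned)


~0b10101101000101011011100100111001 = 0b1010010111010100100011011000110 = 1391085254 (32-bit unsigned)

1391085254


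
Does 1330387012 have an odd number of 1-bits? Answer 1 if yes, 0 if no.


0b1001111010011000001100001000100 has 12 ones => parity 0

0


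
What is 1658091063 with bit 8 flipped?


1658091063 ^ (1 << 8) = 1658091063 ^ 256 = 1658091319

1658091319


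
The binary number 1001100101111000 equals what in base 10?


1001100101111000 in decimal = 39288

39288


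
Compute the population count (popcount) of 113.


0b1110001 has 4 set bits

4


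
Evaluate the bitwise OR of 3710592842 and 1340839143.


0b11011101001010110010011101001010 | 0b1001111111010111001010011100111 = 0b11011111111010111011011111101111 = 3756767215

3756767215


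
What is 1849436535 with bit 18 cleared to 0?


1849436535 & ~(1 << 18) = 1849174391

1849174391


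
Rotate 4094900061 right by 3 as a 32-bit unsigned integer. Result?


Rotate 0b11110100000100110011011101011101 right by 3 (32-bit) = 0b10111110100000100110011011101011 = 3196217067

3196217067


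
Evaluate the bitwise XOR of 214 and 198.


0b11010110 ^ 0b11000110 = 0b10000 = 16

16


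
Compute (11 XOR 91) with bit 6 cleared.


Step 1: 11 ^ 91 = 80
Step 2: 80 & ~(1 << 6) = 16

16


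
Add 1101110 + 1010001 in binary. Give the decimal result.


1101110 + 1010001 = 10111111 = 191

191


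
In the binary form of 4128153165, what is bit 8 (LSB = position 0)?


0b11110110000011101001111001001101, position 8 = 0

0


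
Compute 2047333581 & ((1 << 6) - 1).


2047333581 & 63 = 13

13


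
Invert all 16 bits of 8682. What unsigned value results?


8682 ^ 65535 = 56853

56853


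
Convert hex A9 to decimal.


A9 hex = 169 decimal

169


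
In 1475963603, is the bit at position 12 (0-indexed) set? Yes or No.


0b1010111111110010110101011010011, bit 12 = 0. No

No


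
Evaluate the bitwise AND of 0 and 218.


0b0 & 0b11011010 = 0b0 = 0

0


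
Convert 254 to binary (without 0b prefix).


254 = 11111110 in binary

11111110


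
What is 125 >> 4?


0b1111101 >> 4 = 0b111 = 7

7


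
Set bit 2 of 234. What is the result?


234 | (1 << 2) = 234 | 4 = 238

238


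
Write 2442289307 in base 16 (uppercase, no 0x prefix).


2442289307 = 9192609B hex

9192609B


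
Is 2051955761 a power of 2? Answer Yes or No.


0b1111010010011100101110000110001. Multiple bits set => No

No


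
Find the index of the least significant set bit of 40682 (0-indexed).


0b1001111011101010. Lowest set bit at position 1

1


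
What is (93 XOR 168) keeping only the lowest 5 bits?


Step 1: 93 ^ 168 = 245
Step 2: 245 & 31 = 21

21


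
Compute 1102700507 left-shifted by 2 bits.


0b1000001101110011101111111011011 << 2 = 0b100000110111001110111111101101100 = 4410802028

4410802028


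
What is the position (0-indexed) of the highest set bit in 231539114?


0b1101110011010000000110101010. Highest set bit at position 27

27


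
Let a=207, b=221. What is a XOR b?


207 ^ 221 = 18

18


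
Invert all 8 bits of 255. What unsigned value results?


255 ^ 255 = 0

0


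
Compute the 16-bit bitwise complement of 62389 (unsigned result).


~0b1111001110110101 = 0b110001001010 = 3146 (16-bit unsigned)

3146


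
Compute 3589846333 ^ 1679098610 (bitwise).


0b11010101111110001011010100111101 ^ 0b1100100000101010000001011110010 = 0b10110001111011011011011111001111 = 2985146319

2985146319


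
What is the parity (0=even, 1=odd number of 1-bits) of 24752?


0b110000010110000 has 5 ones => parity 1

1


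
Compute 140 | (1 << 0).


140 | (1 << 0) = 140 | 1 = 141

141


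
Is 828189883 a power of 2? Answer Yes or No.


0b110001010111010010110010111011. Multiple bits set => No

No


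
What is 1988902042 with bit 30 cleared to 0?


1988902042 & ~(1 << 30) = 915160218

915160218


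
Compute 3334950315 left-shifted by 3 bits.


0b11000110110001110100110110101011 << 3 = 0b11000110110001110100110110101011000 = 26679602520

26679602520


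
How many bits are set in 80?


0b1010000 has 2 set bits

2


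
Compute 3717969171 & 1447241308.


0b11011101100110111011010100010011 & 0b1010110010000110010011001011100 = 0b1010100000000110010010000010000 = 1409491984

1409491984


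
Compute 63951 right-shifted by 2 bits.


0b1111100111001111 >> 2 = 0b11111001110011 = 15987

15987


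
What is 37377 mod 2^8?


37377 & 255 = 1

1


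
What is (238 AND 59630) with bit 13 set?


Step 1: 238 & 59630 = 238
Step 2: 238 | (1 << 13) = 238 | 8192 = 8430

8430


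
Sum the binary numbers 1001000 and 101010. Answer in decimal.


1001000 + 101010 = 1110010 = 114

114


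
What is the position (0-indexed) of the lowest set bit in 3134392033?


0b10111010110100110000011011100001. Lowest set bit at position 0

0


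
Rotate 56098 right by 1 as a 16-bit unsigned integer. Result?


Rotate 0b1101101100100010 right by 1 (16-bit) = 0b110110110010001 = 28049

28049


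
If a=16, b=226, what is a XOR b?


16 ^ 226 = 242

242


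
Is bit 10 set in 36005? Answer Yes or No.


0b1000110010100101, bit 10 = 1. Yes

Yes


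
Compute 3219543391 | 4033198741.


0b10111111111001100101010101011111 | 0b11110000011001011011101010010101 = 0b11111111111001111111111111011111 = 4293394399

4293394399


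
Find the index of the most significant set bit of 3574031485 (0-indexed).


0b11010101000001110110010001111101. Highest set bit at position 31

31


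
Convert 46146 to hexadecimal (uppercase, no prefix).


46146 = B442 hex

B442


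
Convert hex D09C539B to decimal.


D09C539B hex = 3499905947 decimal

3499905947


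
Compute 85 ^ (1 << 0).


85 ^ (1 << 0) = 85 ^ 1 = 84

84


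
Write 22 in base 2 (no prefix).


22 = 10110 in binary

10110


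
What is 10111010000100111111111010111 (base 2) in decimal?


10111010000100111111111010111 in decimal = 390234071

390234071


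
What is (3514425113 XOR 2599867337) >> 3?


Step 1: 3514425113 ^ 2599867337 = 1267666128
Step 2: 1267666128 >> 3 = 158458266

158458266


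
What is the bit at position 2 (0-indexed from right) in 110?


0b1101110, position 2 = 1

1


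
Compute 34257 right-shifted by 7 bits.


0b1000010111010001 >> 7 = 0b100001011 = 267

267


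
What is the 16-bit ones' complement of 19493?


19493 ^ 65535 = 46042

46042


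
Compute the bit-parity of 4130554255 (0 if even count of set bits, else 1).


0b11110110001100110100000110001111 has 17 ones => parity 1

1


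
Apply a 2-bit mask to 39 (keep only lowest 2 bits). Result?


39 & 3 = 3

3


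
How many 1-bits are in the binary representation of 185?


0b10111001 has 5 set bits

5


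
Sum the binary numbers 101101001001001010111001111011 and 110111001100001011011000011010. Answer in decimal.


101101001001001010111001111011 + 110111001100001011011000011010 = 1100100010101010110010010010101 = 1683317909

1683317909


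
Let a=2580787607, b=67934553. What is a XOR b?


2580787607 ^ 67934553 = 2648647886

2648647886


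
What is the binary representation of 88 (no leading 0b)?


88 = 1011000 in binary

1011000


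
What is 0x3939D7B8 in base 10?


3939D7B8 hex = 960092088 decimal

960092088


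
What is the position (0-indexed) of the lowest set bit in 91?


0b1011011. Lowest set bit at position 0

0


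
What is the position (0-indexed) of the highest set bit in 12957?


0b11001010011101. Highest set bit at position 13

13


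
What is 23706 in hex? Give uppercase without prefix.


23706 = 5C9A hex

5C9A


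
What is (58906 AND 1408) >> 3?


Step 1: 58906 & 1408 = 1024
Step 2: 1024 >> 3 = 128

128


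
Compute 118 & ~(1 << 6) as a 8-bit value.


118 & ~(1 << 6) = 54

54


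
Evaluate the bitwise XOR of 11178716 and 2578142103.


0b101010101001001011011100 ^ 0b10011001101010110101001110010111 = 0b10011001000000011100000101001011 = 2567029067

2567029067


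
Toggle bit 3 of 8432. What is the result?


8432 ^ (1 << 3) = 8432 ^ 8 = 8440

8440


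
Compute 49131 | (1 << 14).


49131 | (1 << 14) = 49131 | 16384 = 65515

65515


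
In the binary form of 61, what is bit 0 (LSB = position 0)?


0b111101, position 0 = 1

1


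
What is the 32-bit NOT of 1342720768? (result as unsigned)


~0b1010000000010000100101100000000 = 0b10101111111101111011010011111111 = 2952246527 (32-bit unsigned)

2952246527


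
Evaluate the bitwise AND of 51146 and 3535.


0b1100011111001010 & 0b110111001111 = 0b10111001010 = 1482

1482


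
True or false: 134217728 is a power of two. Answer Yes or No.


0b1000000000000000000000000000. Only one bit set => Yes

Yes


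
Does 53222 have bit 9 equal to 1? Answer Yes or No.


0b1100111111100110, bit 9 = 1. Yes

Yes


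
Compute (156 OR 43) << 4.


Step 1: 156 | 43 = 191
Step 2: 191 << 4 = 3056

3056


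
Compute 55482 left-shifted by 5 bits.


0b1101100010111010 << 5 = 0b110110001011101000000 = 1775424

1775424


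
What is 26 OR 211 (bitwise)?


0b11010 | 0b11010011 = 0b11011011 = 219

219


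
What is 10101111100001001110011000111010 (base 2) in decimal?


10101111100001001110011000111010 in decimal = 2944722490

2944722490


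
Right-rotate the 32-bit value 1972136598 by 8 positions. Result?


Rotate 0b1110101100011000110101010010110 right by 8 (32-bit) = 0b10010110011101011000110001101010 = 2524286058

2524286058


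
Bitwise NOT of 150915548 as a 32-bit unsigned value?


~0b1000111111101100100111011100 = 0b11110111000000010011011000100011 = 4144051747 (32-bit unsigned)

4144051747


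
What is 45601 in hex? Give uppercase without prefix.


45601 = B221 hex

B221


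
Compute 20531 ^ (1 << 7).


20531 ^ (1 << 7) = 20531 ^ 128 = 20659

20659


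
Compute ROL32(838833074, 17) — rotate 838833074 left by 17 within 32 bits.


Rotate 0b110001111111111001001110110010 left by 17 (32-bit) = 0b100111011001000110001111111111 = 660890623

660890623


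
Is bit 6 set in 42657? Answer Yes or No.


0b1010011010100001, bit 6 = 0. No

No


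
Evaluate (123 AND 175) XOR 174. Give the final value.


Step 1: 123 & 175 = 43
Step 2: 43 ^ 174 = 133

133


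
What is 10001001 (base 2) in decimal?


10001001 in decimal = 137

137


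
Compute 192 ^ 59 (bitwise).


0b11000000 ^ 0b111011 = 0b11111011 = 251

251


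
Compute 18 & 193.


0b10010 & 0b11000001 = 0b0 = 0

0


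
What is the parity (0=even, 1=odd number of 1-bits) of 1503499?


0b101101111000100001011 has 11 ones => parity 1

1


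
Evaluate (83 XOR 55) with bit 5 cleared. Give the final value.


Step 1: 83 ^ 55 = 100
Step 2: 100 & ~(1 << 5) = 68

68


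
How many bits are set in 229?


0b11100101 has 5 set bits

5


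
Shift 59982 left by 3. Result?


0b1110101001001110 << 3 = 0b1110101001001110000 = 479856

479856


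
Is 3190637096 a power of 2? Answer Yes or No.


0b10111110001011010100001000101000. Multiple bits set => No

No


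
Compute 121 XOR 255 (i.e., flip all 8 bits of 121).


121 ^ 255 = 134

134


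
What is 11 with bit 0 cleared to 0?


11 & ~(1 << 0) = 10

10


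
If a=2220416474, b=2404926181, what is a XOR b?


2220416474 ^ 2404926181 = 184590143

184590143


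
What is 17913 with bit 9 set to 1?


17913 | (1 << 9) = 17913 | 512 = 18425

18425


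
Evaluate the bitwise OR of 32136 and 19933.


0b111110110001000 | 0b100110111011101 = 0b111110111011101 = 32221

32221


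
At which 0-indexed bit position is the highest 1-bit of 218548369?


0b1101000001101100100010010001. Highest set bit at position 27

27


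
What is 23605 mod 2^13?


23605 & 8191 = 7221

7221


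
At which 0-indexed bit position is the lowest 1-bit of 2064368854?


0b1111011000010111100010011010110. Lowest set bit at position 1

1


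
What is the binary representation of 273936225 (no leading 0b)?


273936225 = 10000010100111110111101100001 in binary

10000010100111110111101100001


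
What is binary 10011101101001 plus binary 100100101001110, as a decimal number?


10011101101001 + 100100101001110 = 111000010110111 = 28855

28855


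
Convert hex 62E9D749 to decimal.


62E9D749 hex = 1659492169 decimal

1659492169


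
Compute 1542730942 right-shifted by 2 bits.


0b1011011111101000011010010111110 >> 2 = 0b10110111111010000110100101111 = 385682735

385682735


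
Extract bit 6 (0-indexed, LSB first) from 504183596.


0b11110000011010011101100101100, position 6 = 0

0


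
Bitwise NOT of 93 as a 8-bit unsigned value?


~0b1011101 = 0b10100010 = 162 (8-bit unsigned)

162


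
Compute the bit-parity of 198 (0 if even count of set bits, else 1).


0b11000110 has 4 ones => parity 0

0


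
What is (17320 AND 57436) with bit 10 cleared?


Step 1: 17320 & 57436 = 16392
Step 2: 16392 & ~(1 << 10) = 16392

16392


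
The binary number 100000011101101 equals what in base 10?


100000011101101 in decimal = 16621

16621


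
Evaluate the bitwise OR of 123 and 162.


0b1111011 | 0b10100010 = 0b11111011 = 251

251


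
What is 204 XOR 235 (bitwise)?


0b11001100 ^ 0b11101011 = 0b100111 = 39

39


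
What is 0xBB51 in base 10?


BB51 hex = 47953 decimal

47953


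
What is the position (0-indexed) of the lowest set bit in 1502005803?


0b1011001100001101100101000101011. Lowest set bit at position 0

0


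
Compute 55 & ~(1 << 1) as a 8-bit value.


55 & ~(1 << 1) = 53

53


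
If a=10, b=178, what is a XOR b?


10 ^ 178 = 184

184


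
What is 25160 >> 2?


0b110001001001000 >> 2 = 0b1100010010010 = 6290

6290


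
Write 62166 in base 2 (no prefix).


62166 = 1111001011010110 in binary

1111001011010110


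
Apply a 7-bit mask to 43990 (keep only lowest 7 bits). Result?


43990 & 127 = 86

86


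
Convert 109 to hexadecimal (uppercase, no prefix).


109 = 6D hex

6D


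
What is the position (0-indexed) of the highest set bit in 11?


0b1011. Highest set bit at position 3

3


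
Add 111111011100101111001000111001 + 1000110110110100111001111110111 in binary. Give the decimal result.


111111011100101111001000111001 + 1000110110110100111001111110111 = 10000110010011010110011000110000 = 2253219376

2253219376


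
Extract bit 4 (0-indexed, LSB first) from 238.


0b11101110, position 4 = 0

0


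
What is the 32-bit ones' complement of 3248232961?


3248232961 ^ 4294967295 = 1046734334

1046734334


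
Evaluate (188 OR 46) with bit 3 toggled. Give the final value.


Step 1: 188 | 46 = 190
Step 2: 190 ^ (1 << 3) = 190 ^ 8 = 182

182


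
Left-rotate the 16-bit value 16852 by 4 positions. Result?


Rotate 0b100000111010100 left by 4 (16-bit) = 0b1110101000100 = 7492

7492


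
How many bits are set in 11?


0b1011 has 3 set bits

3


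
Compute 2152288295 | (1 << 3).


2152288295 | (1 << 3) = 2152288295 | 8 = 2152288303

2152288303


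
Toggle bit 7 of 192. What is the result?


192 ^ (1 << 7) = 192 ^ 128 = 64

64


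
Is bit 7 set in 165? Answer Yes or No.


0b10100101, bit 7 = 1. Yes

Yes


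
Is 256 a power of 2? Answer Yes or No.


0b100000000. Only one bit set => Yes

Yes


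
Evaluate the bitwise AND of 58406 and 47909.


0b1110010000100110 & 0b1011101100100101 = 0b1010000000100100 = 40996

40996


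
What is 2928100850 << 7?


0b10101110100001110100010111110010 << 7 = 0b101011101000011101000101111100100000000 = 374796908800

374796908800


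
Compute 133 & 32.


0b10000101 & 0b100000 = 0b0 = 0

0


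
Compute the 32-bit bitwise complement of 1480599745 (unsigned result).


~0b1011000010000000010100011000001 = 0b10100111101111111101011100111110 = 2814367550 (32-bit unsigned)

2814367550


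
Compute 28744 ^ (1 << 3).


28744 ^ (1 << 3) = 28744 ^ 8 = 28736

28736


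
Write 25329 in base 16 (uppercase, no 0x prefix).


25329 = 62F1 hex

62F1


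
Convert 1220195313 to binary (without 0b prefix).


1220195313 = 1001000101110101011001111110001 in binary

1001000101110101011001111110001


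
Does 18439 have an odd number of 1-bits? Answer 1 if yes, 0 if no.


0b100100000000111 has 5 ones => parity 1

1


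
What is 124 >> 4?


0b1111100 >> 4 = 0b111 = 7

7


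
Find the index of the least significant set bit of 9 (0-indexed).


0b1001. Lowest set bit at position 0

0


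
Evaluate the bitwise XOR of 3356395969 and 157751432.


0b11001000000011101000100111000001 ^ 0b1001011001110001100010001000 = 0b11000001011010011001000101001001 = 3244921161

3244921161


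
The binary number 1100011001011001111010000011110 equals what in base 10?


1100011001011001111010000011110 in decimal = 1663890462

1663890462


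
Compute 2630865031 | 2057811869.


0b10011100110011111101000010000111 | 0b1111010101001111011011110011101 = 0b11111110111011111111011110011111 = 4277139359

4277139359


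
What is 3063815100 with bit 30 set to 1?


3063815100 | (1 << 30) = 3063815100 | 1073741824 = 4137556924

4137556924


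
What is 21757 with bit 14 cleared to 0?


21757 & ~(1 << 14) = 5373

5373


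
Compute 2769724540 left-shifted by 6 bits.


0b10100101000101101010010001111100 << 6 = 0b10100101000101101010010001111100000000 = 177262370560

177262370560


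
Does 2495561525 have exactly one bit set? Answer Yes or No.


0b10010100101111110011111100110101. Multiple bits set => No

No


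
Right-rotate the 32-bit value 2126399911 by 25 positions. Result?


Rotate 0b1111110101111100100100110100111 right by 25 (32-bit) = 0b1011111001001001101001110111111 = 1596249023

1596249023


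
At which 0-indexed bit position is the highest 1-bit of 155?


0b10011011. Highest set bit at position 7

7


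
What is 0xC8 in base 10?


C8 hex = 200 decimal

200


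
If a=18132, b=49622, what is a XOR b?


18132 ^ 49622 = 34562

34562


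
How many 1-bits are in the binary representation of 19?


0b10011 has 3 set bits

3


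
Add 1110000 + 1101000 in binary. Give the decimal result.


1110000 + 1101000 = 11011000 = 216

216


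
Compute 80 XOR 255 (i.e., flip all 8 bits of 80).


80 ^ 255 = 175

175


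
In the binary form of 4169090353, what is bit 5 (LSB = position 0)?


0b11111000011111110100010100110001, position 5 = 1

1


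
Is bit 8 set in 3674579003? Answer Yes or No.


0b11011011000001011010000000111011, bit 8 = 0. No

No


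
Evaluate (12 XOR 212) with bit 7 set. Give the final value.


Step 1: 12 ^ 212 = 216
Step 2: 216 | (1 << 7) = 216 | 128 = 216

216


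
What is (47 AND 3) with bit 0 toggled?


Step 1: 47 & 3 = 3
Step 2: 3 ^ (1 << 0) = 3 ^ 1 = 2

2


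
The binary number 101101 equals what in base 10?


101101 in decimal = 45

45


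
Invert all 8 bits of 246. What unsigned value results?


246 ^ 255 = 9

9


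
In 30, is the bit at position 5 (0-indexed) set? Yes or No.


0b11110, bit 5 = 0. No

No


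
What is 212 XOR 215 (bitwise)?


0b11010100 ^ 0b11010111 = 0b11 = 3

3


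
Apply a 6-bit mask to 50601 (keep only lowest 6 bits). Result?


50601 & 63 = 41

41


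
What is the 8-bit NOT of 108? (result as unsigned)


~0b1101100 = 0b10010011 = 147 (8-bit unsigned)

147


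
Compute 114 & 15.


0b1110010 & 0b1111 = 0b10 = 2

2


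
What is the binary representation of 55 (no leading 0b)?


55 = 110111 in binary

110111


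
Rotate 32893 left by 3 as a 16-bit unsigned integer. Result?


Rotate 0b1000000001111101 left by 3 (16-bit) = 0b1111101100 = 1004

1004


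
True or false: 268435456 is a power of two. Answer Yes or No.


0b10000000000000000000000000000. Only one bit set => Yes

Yes


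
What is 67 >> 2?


0b1000011 >> 2 = 0b10000 = 16

16


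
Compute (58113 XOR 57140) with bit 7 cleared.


Step 1: 58113 ^ 57140 = 15413
Step 2: 15413 & ~(1 << 7) = 15413

15413


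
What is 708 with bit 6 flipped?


708 ^ (1 << 6) = 708 ^ 64 = 644

644


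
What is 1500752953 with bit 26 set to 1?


1500752953 | (1 << 26) = 1500752953 | 67108864 = 1567861817

1567861817


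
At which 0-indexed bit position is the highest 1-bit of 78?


0b1001110. Highest set bit at position 6

6


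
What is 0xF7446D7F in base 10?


F7446D7F hex = 4148456831 decimal

4148456831


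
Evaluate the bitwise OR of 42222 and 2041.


0b1010010011101110 | 0b11111111001 = 0b1010011111111111 = 43007

43007


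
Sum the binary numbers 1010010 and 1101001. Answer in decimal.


1010010 + 1101001 = 10111011 = 187

187


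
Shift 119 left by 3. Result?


0b1110111 << 3 = 0b1110111000 = 952

952


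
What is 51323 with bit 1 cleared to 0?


51323 & ~(1 << 1) = 51321

51321


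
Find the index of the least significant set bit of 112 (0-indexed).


0b1110000. Lowest set bit at position 4

4


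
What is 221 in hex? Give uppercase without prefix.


221 = DD hex

DD


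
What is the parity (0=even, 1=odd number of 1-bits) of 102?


0b1100110 has 4 ones => parity 0

0


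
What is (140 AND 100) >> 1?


Step 1: 140 & 100 = 4
Step 2: 4 >> 1 = 2

2


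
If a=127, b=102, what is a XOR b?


127 ^ 102 = 25

25


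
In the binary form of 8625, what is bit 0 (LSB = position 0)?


0b10000110110001, position 0 = 1

1


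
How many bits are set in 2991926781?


0b10110010010101010010110111111101 has 19 set bits

19


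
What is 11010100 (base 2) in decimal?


11010100 in decimal = 212

212


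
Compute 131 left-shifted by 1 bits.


0b10000011 << 1 = 0b100000110 = 262

262


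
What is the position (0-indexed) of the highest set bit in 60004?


0b1110101001100100. Highest set bit at position 15

15


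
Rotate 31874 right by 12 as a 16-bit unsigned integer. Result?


Rotate 0b111110010000010 right by 12 (16-bit) = 0b1100100000100111 = 51239

51239
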